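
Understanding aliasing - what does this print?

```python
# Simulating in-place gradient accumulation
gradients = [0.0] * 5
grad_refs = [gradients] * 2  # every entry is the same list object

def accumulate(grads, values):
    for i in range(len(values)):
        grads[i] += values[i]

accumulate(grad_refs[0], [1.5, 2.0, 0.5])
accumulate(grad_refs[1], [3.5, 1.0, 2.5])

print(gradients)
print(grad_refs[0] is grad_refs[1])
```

Key concept: gradient accumulation aliasing.
Step by step:
`gradients = [0.0] * 5` → gradients = [0.0, 0.0, 0.0, 0.0, 0.0]
`grad_refs = [gradients] * 2` → grad_refs = [[0.0, 0.0, 0.0, 0.0, 0.0], [0.0, 0.0, 0.0, 0.0, 0.0]]
`accumulate(grad_refs[0], [1.5, 2.0, 0.5])` → gradients = [1.5, 2.0, 0.5, 0.0, 0.0]; grad_refs = [[1.5, 2.0, 0.5, 0.0, 0.0], [1.5, 2.0, 0.5, 0.0, 0.0]]
`accumulate(grad_refs[1], [3.5, 1.0, 2.5])` → gradients = [5.0, 3.0, 3.0, 0.0, 0.0]; grad_refs = [[5.0, 3.0, 3.0, 0.0, 0.0], [5.0, 3.0, 3.0, 0.0, 0.0]]
`print(gradients)` → prints [5.0, 3.0, 3.0, 0.0, 0.0]
`print(grad_refs[0] is grad_refs[1])` → prints True

Answer:
[5.0, 3.0, 3.0, 0.0, 0.0]
True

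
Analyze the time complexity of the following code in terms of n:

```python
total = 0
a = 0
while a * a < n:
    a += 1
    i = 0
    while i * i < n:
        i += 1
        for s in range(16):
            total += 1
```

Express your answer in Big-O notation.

Each loop level contributes: √n × √n × 1. Multiplying the contributions gives O(n).

Answer: O(n)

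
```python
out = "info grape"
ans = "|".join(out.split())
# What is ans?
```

Trace:
`out = "info grape"` → out = 'info grape'
`ans = "|".join(out.split())` → ans = 'info|grape'
So ans = 'info|grape'

Answer: 'info|grape'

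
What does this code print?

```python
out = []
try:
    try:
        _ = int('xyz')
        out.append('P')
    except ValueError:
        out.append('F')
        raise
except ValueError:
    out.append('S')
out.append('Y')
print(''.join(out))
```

Execution trace: 'F' (inner except ValueError) → 'S' (outer except ValueError) → 'Y' (after the try/except). Output: FSY

Answer: FSY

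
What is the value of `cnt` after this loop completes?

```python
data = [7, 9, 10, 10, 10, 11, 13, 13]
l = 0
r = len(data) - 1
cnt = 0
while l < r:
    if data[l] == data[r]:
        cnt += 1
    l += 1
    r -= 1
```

Count matching pairs from ends
`cnt` takes the values: 0 → 1

Answer: 1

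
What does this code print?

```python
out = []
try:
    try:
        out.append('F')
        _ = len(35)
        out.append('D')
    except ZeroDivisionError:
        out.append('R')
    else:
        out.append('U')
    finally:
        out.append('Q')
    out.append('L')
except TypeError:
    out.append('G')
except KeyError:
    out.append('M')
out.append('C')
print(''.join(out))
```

Execution trace: 'F' (inner try body) → 'Q' (inner finally) → 'G' (except TypeError) → 'C' (after the try/except). Output: FQGC

Answer: FQGC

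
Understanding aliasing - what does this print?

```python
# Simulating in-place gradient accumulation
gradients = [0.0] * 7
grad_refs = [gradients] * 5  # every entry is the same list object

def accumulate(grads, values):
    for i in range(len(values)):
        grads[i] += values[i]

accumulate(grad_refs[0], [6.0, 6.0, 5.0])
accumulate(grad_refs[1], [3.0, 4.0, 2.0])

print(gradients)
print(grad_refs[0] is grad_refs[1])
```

Key concept: gradient accumulation aliasing.
Step by step:
`gradients = [0.0] * 7` → gradients = [0.0, 0.0, 0.0, 0.0, 0.0, 0.0, 0.0]
`grad_refs = [gradients] * 5` → grad_refs = [[0.0, 0.0, 0.0, 0.0, 0.0, 0.0, 0.0], [0.0, 0.0, 0.0, 0.0, 0.0, 0.0, 0.0], [0.0, 0.0, 0.0, 0.0, 0.0, 0.0, 0.0], [0.0, 0.0, 0.0, 0.0, 0.0, 0.0, 0.0], [0.0, 0.0, 0.0, 0.0, 0.0, 0.0, 0.0]]
`accumulate(grad_refs[0], [6.0, 6.0, 5.0])` → gradients = [6.0, 6.0, 5.0, 0.0, 0.0, 0.0, 0.0]; grad_refs = [[6.0, 6.0, 5.0, 0.0, 0.0, 0.0, 0.0], [6.0, 6.0, 5.0, 0.0, 0.0, 0.0, 0.0], [6.0, 6.0, 5.0, 0.0, 0.0, 0.0, 0.0], [6.0, 6.0, 5.0, 0.0, 0.0, 0.0, 0.0], [6.0, 6.0, 5.0, 0.0, 0.0, 0.0, 0.0]]
`accumulate(grad_refs[1], [3.0, 4.0, 2.0])` → gradients = [9.0, 10.0, 7.0, 0.0, 0.0, 0.0, 0.0]; grad_refs = [[9.0, 10.0, 7.0, 0.0, 0.0, 0.0, 0.0], [9.0, 10.0, 7.0, 0.0, 0.0, 0.0, 0.0], [9.0, 10.0, 7.0, 0.0, 0.0, 0.0, 0.0], [9.0, 10.0, 7.0, 0.0, 0.0, 0.0, 0.0], [9.0, 10.0, 7.0, 0.0, 0.0, 0.0, 0.0]]
`print(gradients)` → prints [9.0, 10.0, 7.0, 0.0, 0.0, 0.0, 0.0]
`print(grad_refs[0] is grad_refs[1])` → prints True

Answer:
[9.0, 10.0, 7.0, 0.0, 0.0, 0.0, 0.0]
True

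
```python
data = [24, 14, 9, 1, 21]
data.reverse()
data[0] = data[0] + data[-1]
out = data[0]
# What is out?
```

Trace:
`data = [24, 14, 9, 1, 21]` → data = [24, 14, 9, 1, 21]
`data.reverse()` → data = [21, 1, 9, 14, 24]
`data[0] = data[0] + data[-1]` → data = [45, 1, 9, 14, 24]
`out = data[0]` → out = 45
So out = 45

Answer: 45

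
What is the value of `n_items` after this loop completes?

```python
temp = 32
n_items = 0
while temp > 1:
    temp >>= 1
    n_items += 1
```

Count right shifts until 1
`n_items` takes the values: 0 → 1 → 2 → 3 → 4 → 5

Answer: 5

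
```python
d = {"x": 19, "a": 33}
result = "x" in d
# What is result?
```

Trace:
`d = {"x": 19, "a": 33}` → d = {'x': 19, 'a': 33}
`result = "x" in d` → result = True
So result = True

Answer: True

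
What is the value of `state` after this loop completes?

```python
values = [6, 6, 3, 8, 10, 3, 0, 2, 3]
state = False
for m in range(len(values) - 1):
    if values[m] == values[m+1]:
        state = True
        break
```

Check consecutive duplicates in [6, 6, 3, 8, 10, 3, 0, 2, 3]
`state` takes the values: False → True

Answer: True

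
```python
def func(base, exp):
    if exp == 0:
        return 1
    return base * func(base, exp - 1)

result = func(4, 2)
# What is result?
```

func(4, 2) = 4 * 4 = 16

Answer: 16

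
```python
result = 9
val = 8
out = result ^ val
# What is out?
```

Trace:
`result = 9` → result = 9
`val = 8` → val = 8
`out = result ^ val` → out = 1
So out = 1

Answer: 1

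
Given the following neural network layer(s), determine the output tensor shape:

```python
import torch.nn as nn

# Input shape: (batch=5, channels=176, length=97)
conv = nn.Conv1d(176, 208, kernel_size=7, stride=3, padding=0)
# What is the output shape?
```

Input: (5, 176, 97) -> Output: (5, 208, 31)

Answer: (5, 208, 31)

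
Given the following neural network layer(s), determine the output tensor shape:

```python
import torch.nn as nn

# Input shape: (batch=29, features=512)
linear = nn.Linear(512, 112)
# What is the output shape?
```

Input: (29, 512) -> Output: (29, 112)

Answer: (29, 112)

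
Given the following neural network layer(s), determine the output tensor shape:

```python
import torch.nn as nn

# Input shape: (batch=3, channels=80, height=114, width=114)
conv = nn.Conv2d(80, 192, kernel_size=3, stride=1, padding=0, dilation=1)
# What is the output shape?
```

Input: (3, 80, 114, 114) -> Output: (3, 192, 112, 112)

Answer: (3, 192, 112, 112)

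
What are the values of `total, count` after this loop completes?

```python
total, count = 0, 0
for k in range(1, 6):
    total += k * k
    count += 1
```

Sum of squares and count
`total, count` takes the values: (0, 0) → (1, 0) → (1, 1) → (5, 1) → (5, 2) → (14, 2) → (14, 3) → (30, 3) → (30, 4) → (55, 4) → (55, 5)

Answer: 55, 5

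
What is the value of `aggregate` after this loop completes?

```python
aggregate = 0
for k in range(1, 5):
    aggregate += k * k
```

Sum of squares 1² to 4² = 30
`aggregate` takes the values: 0 → 1 → 5 → 14 → 30

Answer: 30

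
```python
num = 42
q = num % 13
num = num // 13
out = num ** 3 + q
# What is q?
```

Trace:
`num = 42` → num = 42
`q = num % 13` → q = 3
`num = num // 13` → num = 3
`out = num ** 3 + q` → out = 30
So q = 3

Answer: 3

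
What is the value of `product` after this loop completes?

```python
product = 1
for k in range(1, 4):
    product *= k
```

3! = 6
`product` takes the values: 1 → 2 → 6

Answer: 6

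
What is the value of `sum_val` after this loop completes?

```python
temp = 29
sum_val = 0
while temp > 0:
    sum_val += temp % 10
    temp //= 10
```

Sum digits of 29
`sum_val` takes the values: 0 → 9 → 11

Answer: 11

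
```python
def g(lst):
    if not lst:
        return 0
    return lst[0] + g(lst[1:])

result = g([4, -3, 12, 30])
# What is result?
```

4 + (-3) + 12 + 30 + 0 = 43

Answer: 43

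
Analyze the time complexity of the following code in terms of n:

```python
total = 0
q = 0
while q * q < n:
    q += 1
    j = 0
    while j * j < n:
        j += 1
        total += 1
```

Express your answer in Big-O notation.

Each loop level contributes: √n × √n. Multiplying the contributions gives O(n).

Answer: O(n)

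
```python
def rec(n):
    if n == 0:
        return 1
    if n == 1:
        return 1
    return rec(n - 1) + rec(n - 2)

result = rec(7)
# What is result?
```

Build up from base cases: rec(0)=1, rec(1)=1, rec(2)=2, rec(3)=3, rec(4)=5, rec(5)=8, rec(6)=13, ..., rec(7)=21

Answer: 21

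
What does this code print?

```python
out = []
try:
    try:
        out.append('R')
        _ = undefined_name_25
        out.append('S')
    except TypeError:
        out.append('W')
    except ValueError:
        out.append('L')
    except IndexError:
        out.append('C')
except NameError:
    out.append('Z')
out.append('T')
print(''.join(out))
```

Execution trace: 'R' (try body) → 'Z' (outer except NameError) → 'T' (after the try/except). Output: RZT

Answer: RZT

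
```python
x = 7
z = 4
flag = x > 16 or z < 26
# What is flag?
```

Trace:
`x = 7` → x = 7
`z = 4` → z = 4
`flag = x > 16 or z < 26` → flag = True
So flag = True

Answer: True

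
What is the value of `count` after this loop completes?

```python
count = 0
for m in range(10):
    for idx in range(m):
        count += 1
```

Triangle number: 0+1+2+...+9
`count` takes the values: 0 → 1 → 2 → 3 → 4 → 5 → 6 → 7 → 8 → 9 → 10 → 11 → 12 → 13 → 14 → 15 → 16 → 17 → 18 → 19 → 20 → 21 → 22 → 23 → 24 → 25 → 26 → 27 → 28 → 29 → … → 41 → 42 → 43 → 44 → 45

Answer: 45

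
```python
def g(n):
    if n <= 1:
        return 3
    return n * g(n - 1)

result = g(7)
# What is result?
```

g(7) = 7 * 6 * 5 * 4 * 3 * 2 * 3 = 15120

Answer: 15120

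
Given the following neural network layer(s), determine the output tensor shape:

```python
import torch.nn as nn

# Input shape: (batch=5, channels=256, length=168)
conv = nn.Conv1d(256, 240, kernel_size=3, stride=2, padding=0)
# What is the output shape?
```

Input: (5, 256, 168) -> Output: (5, 240, 83)

Answer: (5, 240, 83)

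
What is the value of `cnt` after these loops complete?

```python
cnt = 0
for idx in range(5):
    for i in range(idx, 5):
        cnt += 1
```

Upper triangle: 5 + 4 + ... + 1
`cnt` takes the values: 0 → 1 → 2 → 3 → 4 → 5 → 6 → 7 → 8 → 9 → 10 → 11 → 12 → 13 → 14 → 15

Answer: 15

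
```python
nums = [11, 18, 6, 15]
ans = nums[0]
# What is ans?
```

Trace:
`nums = [11, 18, 6, 15]` → nums = [11, 18, 6, 15]
`ans = nums[0]` → ans = 11
So ans = 11

Answer: 11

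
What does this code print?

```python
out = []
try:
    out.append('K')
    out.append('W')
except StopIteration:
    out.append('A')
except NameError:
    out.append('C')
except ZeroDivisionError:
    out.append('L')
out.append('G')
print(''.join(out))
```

Execution trace: 'K' (try body) → 'W' (try body, no exception) → 'G' (after the try/except). Output: KWG

Answer: KWG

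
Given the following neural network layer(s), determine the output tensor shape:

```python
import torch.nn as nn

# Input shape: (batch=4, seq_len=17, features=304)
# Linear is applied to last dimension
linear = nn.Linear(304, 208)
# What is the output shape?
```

Input: (4, 17, 304) -> Output: (4, 17, 208)

Answer: (4, 17, 208)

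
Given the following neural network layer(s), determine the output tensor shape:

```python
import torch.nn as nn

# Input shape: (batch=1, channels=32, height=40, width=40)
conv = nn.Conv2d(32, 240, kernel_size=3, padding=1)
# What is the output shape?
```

Input: (1, 32, 40, 40) -> Output: (1, 240, 40, 40)

Answer: (1, 240, 40, 40)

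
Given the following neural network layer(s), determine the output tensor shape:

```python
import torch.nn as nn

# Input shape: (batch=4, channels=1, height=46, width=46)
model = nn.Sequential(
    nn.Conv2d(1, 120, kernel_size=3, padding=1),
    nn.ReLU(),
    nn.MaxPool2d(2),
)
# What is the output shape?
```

Input: (4, 1, 46, 46) -> after Conv2d: (4, 120, 46, 46) -> after ReLU: (4, 120, 46, 46) -> Output: (4, 120, 23, 23)

Answer: (4, 120, 23, 23)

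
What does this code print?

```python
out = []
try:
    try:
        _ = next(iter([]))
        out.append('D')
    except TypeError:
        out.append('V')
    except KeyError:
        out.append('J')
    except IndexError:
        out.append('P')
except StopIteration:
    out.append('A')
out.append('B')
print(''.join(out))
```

Execution trace: 'A' (outer except StopIteration) → 'B' (after the try/except). Output: AB

Answer: AB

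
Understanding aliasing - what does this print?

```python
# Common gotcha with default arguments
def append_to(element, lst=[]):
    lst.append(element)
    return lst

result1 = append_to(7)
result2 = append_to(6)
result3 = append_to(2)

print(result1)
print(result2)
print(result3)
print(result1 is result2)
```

Key concept: mutable default argument gotcha.
Step by step:
`result1 = append_to(7)` → result1 = [7]
`result2 = append_to(6)` → result1 = [7, 6] (same object as result2); result2 = [7, 6] (same object as result1)
`result3 = append_to(2)` → result1 = [7, 6, 2] (same object as result2, result3); result2 = [7, 6, 2] (same object as result1, result3); result3 = [7, 6, 2] (same object as result1, result2)
`print(result1)` → prints [7, 6, 2]
`print(result2)` → prints [7, 6, 2]
`print(result3)` → prints [7, 6, 2]
`print(result1 is result2)` → prints True

Answer:
[7, 6, 2]
[7, 6, 2]
[7, 6, 2]
True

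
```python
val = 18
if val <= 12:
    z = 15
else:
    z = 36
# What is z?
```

Trace:
`val = 18` → val = 18
`if val <= 12: ...` → val <= 12 is False, take else branch → z = 36
So z = 36

Answer: 36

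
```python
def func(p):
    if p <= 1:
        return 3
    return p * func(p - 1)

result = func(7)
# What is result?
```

func(7) = 7 * 6 * 5 * 4 * 3 * 2 * 3 = 15120

Answer: 15120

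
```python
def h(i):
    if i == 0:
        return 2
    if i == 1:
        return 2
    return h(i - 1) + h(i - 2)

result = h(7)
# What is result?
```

Build up from base cases: h(0)=2, h(1)=2, h(2)=4, h(3)=6, h(4)=10, h(5)=16, h(6)=26, ..., h(7)=42

Answer: 42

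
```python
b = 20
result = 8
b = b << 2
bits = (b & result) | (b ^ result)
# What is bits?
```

Trace:
`b = 20` → b = 20
`result = 8` → result = 8
`b = b << 2` → b = 80
`bits = (b & result) | (b ^ result)` → bits = 88
So bits = 88

Answer: 88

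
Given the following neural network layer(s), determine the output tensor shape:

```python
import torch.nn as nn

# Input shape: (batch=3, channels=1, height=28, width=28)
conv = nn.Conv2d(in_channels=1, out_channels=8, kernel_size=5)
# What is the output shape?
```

Input: (3, 1, 28, 28) -> Output: (3, 8, 24, 24)

Answer: (3, 8, 24, 24)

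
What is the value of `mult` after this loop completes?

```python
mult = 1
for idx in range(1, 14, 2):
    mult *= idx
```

Product of 1, 3, 5, ... up to 13
`mult` takes the values: 1 → 3 → 15 → 105 → 945 → 10395 → 135135

Answer: 135135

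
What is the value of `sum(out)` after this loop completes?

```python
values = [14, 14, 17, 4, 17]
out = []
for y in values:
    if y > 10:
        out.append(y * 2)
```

Sum of doubled values > 10
`out` takes the values: [] → [28] → [28, 28] → [28, 28, 34] → [28, 28, 34, 34]
So `sum(out)` = 124

Answer: 124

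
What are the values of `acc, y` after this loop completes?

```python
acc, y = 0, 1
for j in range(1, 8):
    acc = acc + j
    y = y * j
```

Sum and factorial of 1 to 7
`acc, y` takes the values: (0, 1) → (1, 1) → (3, 1) → (3, 2) → (6, 2) → (6, 6) → (10, 6) → (10, 24) → (15, 24) → (15, 120) → (21, 120) → (21, 720) → (28, 720) → (28, 5040)

Answer: 28, 5040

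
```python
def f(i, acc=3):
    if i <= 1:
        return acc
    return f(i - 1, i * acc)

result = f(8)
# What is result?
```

Accumulator trace (n, acc): (8, 3) -> (7, 24) -> (6, 168) -> (5, 1008) -> (4, 5040) -> (3, 20160) -> (2, 60480) -> (1, 120960) -> return 120960

Answer: 120960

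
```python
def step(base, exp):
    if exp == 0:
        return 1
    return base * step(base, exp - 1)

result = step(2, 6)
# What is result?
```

step(2, 6) = 2 * 2 * 2 * 2 * 2 * 2 = 64

Answer: 64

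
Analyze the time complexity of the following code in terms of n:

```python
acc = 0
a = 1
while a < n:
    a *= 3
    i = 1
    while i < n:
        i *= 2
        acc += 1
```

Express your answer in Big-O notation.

Each loop level contributes: log n × log n. Multiplying the contributions gives O(log² n).

Answer: O(log² n)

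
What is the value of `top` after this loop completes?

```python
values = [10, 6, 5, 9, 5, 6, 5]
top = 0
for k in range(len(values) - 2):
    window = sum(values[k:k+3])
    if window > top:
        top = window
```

Max sum of 3-element window in [10, 6, 5, 9, 5, 6, 5]
`top` takes the values: 0 → 21

Answer: 21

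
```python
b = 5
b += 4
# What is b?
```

Trace:
`b = 5` → b = 5
`b += 4` → b = 9
So b = 9

Answer: 9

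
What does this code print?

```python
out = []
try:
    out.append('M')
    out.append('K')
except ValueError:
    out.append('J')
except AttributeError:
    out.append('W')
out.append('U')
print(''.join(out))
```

Execution trace: 'M' (try body) → 'K' (try body, no exception) → 'U' (after the try/except). Output: MKU

Answer: MKU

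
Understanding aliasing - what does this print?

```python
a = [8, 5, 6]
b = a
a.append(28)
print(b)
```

Key concept: basic list aliasing.
Step by step:
`a = [8, 5, 6]` → a = [8, 5, 6]
`b = a` → b = [8, 5, 6] (same object as a)
`a.append(28)` → a = [8, 5, 6, 28] (same object as b); b = [8, 5, 6, 28] (same object as a)
`print(b)` → prints [8, 5, 6, 28]

Answer: [8, 5, 6, 28]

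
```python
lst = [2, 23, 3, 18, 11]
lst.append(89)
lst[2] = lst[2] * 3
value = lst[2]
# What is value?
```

Trace:
`lst = [2, 23, 3, 18, 11]` → lst = [2, 23, 3, 18, 11]
`lst.append(89)` → lst = [2, 23, 3, 18, 11, 89]
`lst[2] = lst[2] * 3` → lst = [2, 23, 9, 18, 11, 89]
`value = lst[2]` → value = 9
So value = 9

Answer: 9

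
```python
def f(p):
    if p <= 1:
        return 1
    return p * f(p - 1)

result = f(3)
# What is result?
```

f(3) = 3 * 2 * 1 = 6

Answer: 6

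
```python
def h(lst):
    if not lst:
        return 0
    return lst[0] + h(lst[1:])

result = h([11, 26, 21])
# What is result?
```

11 + 26 + 21 + 0 = 58

Answer: 58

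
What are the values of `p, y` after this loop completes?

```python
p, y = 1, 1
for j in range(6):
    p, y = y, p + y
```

Fibonacci: after 6 iterations
`p, y` takes the values: (1, 1) → (1, 2) → (2, 3) → (3, 5) → (5, 8) → (8, 13) → (13, 21)

Answer: 13, 21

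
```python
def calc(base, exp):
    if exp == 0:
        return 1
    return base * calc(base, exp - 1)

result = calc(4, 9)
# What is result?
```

calc(4, 9) = 4 * 4 * 4 * 4 * 4 * 4 * 4 * 4 * 4 = 262144

Answer: 262144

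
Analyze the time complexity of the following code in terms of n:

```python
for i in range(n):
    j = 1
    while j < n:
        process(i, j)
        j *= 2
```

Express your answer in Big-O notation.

This is Linear outer loop, logarithmic inner loop. Time complexity: O(n log n).

Answer: O(n log n)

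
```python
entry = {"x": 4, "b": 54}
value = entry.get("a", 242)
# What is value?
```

Trace:
`entry = {"x": 4, "b": 54}` → entry = {'x': 4, 'b': 54}
`value = entry.get("a", 242)` → value = 242
So value = 242

Answer: 242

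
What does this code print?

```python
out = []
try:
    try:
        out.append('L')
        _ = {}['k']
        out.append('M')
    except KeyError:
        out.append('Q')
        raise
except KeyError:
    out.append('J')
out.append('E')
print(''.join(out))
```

Execution trace: 'L' (inner try body) → 'Q' (inner except KeyError) → 'J' (outer except KeyError) → 'E' (after the try/except). Output: LQJE

Answer: LQJE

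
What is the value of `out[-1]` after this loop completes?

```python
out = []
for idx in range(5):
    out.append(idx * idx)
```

Last element of squares 0 to 4
`out` takes the values: [] → [0] → [0, 1] → [0, 1, 4] → [0, 1, 4, 9] → [0, 1, 4, 9, 16]
So `out[-1]` = 16

Answer: 16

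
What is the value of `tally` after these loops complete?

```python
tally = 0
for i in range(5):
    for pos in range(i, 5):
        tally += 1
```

Upper triangle: 5 + 4 + ... + 1
`tally` takes the values: 0 → 1 → 2 → 3 → 4 → 5 → 6 → 7 → 8 → 9 → 10 → 11 → 12 → 13 → 14 → 15

Answer: 15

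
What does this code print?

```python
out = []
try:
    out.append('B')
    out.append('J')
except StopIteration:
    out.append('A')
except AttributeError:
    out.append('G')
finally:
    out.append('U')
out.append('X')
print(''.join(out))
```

Execution trace: 'B' (try body) → 'J' (try body, no exception) → 'U' (finally) → 'X' (after the try/except). Output: BJUX

Answer: BJUX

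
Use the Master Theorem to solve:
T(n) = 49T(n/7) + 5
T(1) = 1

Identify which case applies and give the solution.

a=49, b=7, f(n)=5. log_7(49) = 2. Since c=0 < 2, Case 1 applies: T(n) = Θ(n^log_b(a)) = O(n^2).

Answer: O(n^2) - Case 1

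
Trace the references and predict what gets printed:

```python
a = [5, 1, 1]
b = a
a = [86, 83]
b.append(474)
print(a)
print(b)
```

Key concept: rebinding vs mutation: a is rebound to a new list, b still points at the original.
Step by step:
`a = [5, 1, 1]` → a = [5, 1, 1]
`b = a` → b = [5, 1, 1] (same object as a)
`a = [86, 83]` → a = [86, 83]
`b.append(474)` → b = [5, 1, 1, 474]
`print(a)` → prints [86, 83]
`print(b)` → prints [5, 1, 1, 474]

Answer:
[86, 83]
[5, 1, 1, 474]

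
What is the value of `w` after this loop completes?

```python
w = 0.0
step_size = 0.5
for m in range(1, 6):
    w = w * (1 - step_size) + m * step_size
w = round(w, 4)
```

Moving average with lr=0.5
`w` takes the values: 0.0 → 0.5 → 1.25 → 2.125 → 3.0625 → 4.03125 → 4.0312

Answer: 4.0312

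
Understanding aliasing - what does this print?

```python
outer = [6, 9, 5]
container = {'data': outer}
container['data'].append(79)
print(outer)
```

Key concept: dict holds reference to list.
Step by step:
`outer = [6, 9, 5]` → outer = [6, 9, 5]
`container = {'data': outer}` → container = {'data': [6, 9, 5]}
`container['data'].append(79)` → outer = [6, 9, 5, 79]; container = {'data': [6, 9, 5, 79]}
`print(outer)` → prints [6, 9, 5, 79]

Answer: [6, 9, 5, 79]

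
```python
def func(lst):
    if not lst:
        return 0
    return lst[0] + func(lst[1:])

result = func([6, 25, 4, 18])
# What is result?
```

6 + 25 + 4 + 18 + 0 = 53

Answer: 53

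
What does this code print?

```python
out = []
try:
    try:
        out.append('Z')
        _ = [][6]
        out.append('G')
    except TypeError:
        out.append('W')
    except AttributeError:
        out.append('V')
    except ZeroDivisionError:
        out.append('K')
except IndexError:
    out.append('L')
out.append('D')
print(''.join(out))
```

Execution trace: 'Z' (try body) → 'L' (outer except IndexError) → 'D' (after the try/except). Output: ZLD

Answer: ZLD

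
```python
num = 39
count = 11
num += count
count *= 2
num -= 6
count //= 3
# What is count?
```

Trace:
`num = 39` → num = 39
`count = 11` → count = 11
`num += count` → num = 50
`count *= 2` → count = 22
`num -= 6` → num = 44
`count //= 3` → count = 7
So count = 7

Answer: 7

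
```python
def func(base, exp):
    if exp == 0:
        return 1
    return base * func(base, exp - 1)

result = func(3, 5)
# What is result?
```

func(3, 5) = 3 * 3 * 3 * 3 * 3 = 243

Answer: 243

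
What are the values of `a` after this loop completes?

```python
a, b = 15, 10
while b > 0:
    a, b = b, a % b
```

GCD of 15 and 10
`a` takes the values: 15 → 10 → 5

Answer: 5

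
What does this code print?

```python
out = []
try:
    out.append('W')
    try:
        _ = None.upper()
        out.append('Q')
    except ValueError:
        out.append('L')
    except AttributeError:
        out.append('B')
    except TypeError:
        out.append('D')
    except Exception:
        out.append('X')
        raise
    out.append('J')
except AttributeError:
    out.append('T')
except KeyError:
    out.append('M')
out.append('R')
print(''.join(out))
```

Execution trace: 'W' (try body) → 'B' (inner except AttributeError) → 'J' (try body, no exception) → 'R' (after the try/except). Output: WBJR

Answer: WBJR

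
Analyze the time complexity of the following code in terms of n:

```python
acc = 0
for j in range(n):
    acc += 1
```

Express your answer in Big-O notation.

Each loop level contributes: n. Multiplying the contributions gives O(n).

Answer: O(n)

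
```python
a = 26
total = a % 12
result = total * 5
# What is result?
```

Trace:
`a = 26` → a = 26
`total = a % 12` → total = 2
`result = total * 5` → result = 10
So result = 10

Answer: 10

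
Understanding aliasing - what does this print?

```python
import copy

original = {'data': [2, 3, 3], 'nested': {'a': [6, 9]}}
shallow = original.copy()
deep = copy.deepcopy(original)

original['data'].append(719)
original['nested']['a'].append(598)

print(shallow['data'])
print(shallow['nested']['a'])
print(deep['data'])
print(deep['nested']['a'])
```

Key concept: comparing shallow vs deep copy.
Step by step:
`original = {'data': [2, 3, 3], 'nested': {'a': [6, 9]}}` → original = {'data': [2, 3, 3], 'nested': {'a': [6, 9]}}
`shallow = original.copy()` → shallow = {'data': [2, 3, 3], 'nested': {'a': [6, 9]}}
`deep = copy.deepcopy(original)` → deep = {'data': [2, 3, 3], 'nested': {'a': [6, 9]}}
`original['data'].append(719)` → original = {'data': [2, 3, 3, 719], 'nested': {'a': [6, 9]}}; shallow = {'data': [2, 3, 3, 719], 'nested': {'a': [6, 9]}}
`original['nested']['a'].append(598)` → original = {'data': [2, 3, 3, 719], 'nested': {'a': [6, 9, 598]}}; shallow = {'data': [2, 3, 3, 719], 'nested': {'a': [6, 9, 598]}}
`print(shallow['data'])` → prints [2, 3, 3, 719]
`print(shallow['nested']['a'])` → prints [6, 9, 598]
`print(deep['data'])` → prints [2, 3, 3]
`print(deep['nested']['a'])` → prints [6, 9]

Answer:
[2, 3, 3, 719]
[6, 9, 598]
[2, 3, 3]
[6, 9]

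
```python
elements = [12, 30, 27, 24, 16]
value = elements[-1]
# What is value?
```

Trace:
`elements = [12, 30, 27, 24, 16]` → elements = [12, 30, 27, 24, 16]
`value = elements[-1]` → value = 16
So value = 16

Answer: 16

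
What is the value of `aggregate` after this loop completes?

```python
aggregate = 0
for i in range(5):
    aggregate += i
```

Sum of 0 to 4 = 10
`aggregate` takes the values: 0 → 1 → 3 → 6 → 10

Answer: 10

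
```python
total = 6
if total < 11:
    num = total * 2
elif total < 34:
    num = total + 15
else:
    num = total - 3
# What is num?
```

Trace:
`total = 6` → total = 6
`if total < 11: ...` → total < 11 is True → num = 12
So num = 12

Answer: 12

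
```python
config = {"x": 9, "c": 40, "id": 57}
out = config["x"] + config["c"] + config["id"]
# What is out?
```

Trace:
`config = {"x": 9, "c": 40, "id": 57}` → config = {'x': 9, 'c': 40, 'id': 57}
`out = config["x"] + config["c"] + config["id"]` → out = 106
So out = 106

Answer: 106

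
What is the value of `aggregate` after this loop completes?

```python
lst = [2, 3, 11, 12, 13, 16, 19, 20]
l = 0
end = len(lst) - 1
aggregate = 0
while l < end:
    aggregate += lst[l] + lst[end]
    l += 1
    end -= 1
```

Sum of pairs from ends
`aggregate` takes the values: 0 → 22 → 44 → 71 → 96

Answer: 96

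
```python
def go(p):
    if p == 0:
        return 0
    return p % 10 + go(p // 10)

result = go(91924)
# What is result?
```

Sum of digits of 91924: 4 + 2 + 9 + 1 + 9 = 25

Answer: 25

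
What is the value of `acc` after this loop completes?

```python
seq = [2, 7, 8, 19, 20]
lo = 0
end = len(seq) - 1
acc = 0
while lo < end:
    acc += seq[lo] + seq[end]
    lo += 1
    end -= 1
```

Sum of pairs from ends
`acc` takes the values: 0 → 22 → 48

Answer: 48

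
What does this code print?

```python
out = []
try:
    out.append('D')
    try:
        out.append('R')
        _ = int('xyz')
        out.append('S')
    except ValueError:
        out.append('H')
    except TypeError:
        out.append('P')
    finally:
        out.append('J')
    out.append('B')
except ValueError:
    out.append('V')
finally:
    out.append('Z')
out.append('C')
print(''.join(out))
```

Execution trace: 'D' (try body) → 'R' (inner try body) → 'H' (inner except ValueError) → 'J' (inner finally) → 'B' (try body, no exception) → 'Z' (finally) → 'C' (after the try/except). Output: DRHJBZC

Answer: DRHJBZC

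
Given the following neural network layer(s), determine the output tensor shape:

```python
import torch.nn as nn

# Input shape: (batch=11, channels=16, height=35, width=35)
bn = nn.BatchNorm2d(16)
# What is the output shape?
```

Input: (11, 16, 35, 35) -> Output: (11, 16, 35, 35)

Answer: (11, 16, 35, 35)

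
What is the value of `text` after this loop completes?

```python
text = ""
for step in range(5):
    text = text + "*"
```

Repeat '*' 5 times
`text` takes the values: "" → "*" → "**" → "***" → "****" → "*****"

Answer: "*****"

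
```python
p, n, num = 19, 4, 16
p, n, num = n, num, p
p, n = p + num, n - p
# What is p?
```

Trace:
`p, n, num = 19, 4, 16` → p = 19; n = 4; num = 16
`p, n, num = n, num, p` → p = 4; n = 16; num = 19
`p, n = p + num, n - p` → p = 23; n = 12
So p = 23

Answer: 23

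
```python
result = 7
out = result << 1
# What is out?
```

Trace:
`result = 7` → result = 7
`out = result << 1` → out = 14
So out = 14

Answer: 14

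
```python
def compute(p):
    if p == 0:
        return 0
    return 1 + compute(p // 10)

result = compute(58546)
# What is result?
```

Count of digits of 58546: 5

Answer: 5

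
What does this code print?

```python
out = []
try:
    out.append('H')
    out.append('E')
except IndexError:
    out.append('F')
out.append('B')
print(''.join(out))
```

Execution trace: 'H' (try body) → 'E' (try body, no exception) → 'B' (after the try/except). Output: HEB

Answer: HEB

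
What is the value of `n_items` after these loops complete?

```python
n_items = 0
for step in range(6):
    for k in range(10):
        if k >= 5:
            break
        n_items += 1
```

Inner breaks at 5, outer runs 6 times
`n_items` takes the values: 0 → 1 → 2 → 3 → 4 → 5 → 6 → 7 → 8 → 9 → 10 → 11 → 12 → 13 → 14 → 15 → 16 → 17 → 18 → 19 → 20 → 21 → 22 → 23 → 24 → 25 → 26 → 27 → 28 → 29 → 30

Answer: 30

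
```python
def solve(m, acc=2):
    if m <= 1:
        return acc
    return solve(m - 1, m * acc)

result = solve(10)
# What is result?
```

Accumulator trace (n, acc): (10, 2) -> (9, 20) -> (8, 180) -> (7, 1440) -> (6, 10080) -> (5, 60480) -> (4, 302400) -> (3, 1209600) -> (2, 3628800) -> (1, 7257600) -> return 7257600

Answer: 7257600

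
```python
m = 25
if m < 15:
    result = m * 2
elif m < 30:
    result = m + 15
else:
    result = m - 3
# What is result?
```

Trace:
`m = 25` → m = 25
`if m < 15: ...` → m < 15 is False, m < 30 is True → result = 40
So result = 40

Answer: 40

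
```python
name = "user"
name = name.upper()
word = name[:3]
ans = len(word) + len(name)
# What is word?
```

Trace:
`name = "user"` → name = 'user'
`name = name.upper()` → name = 'USER'
`word = name[:3]` → word = 'USE'
`ans = len(word) + len(name)` → ans = 7
So word = 'USE'

Answer: 'USE'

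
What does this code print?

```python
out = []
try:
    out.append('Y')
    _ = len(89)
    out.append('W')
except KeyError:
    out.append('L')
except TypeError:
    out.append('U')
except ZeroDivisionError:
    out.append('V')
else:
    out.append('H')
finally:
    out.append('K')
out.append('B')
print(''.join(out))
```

Execution trace: 'Y' (try body) → 'U' (except TypeError) → 'K' (finally) → 'B' (after the try/except). Output: YUKB

Answer: YUKB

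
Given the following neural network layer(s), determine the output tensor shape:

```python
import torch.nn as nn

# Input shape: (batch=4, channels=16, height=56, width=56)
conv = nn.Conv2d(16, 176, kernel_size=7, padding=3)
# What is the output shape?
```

Input: (4, 16, 56, 56) -> Output: (4, 176, 56, 56)

Answer: (4, 176, 56, 56)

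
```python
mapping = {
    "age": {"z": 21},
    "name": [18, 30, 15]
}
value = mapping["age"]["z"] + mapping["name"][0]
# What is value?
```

Trace:
`mapping = { ...` → mapping = {'age': {'z': 21}, 'name': [18, 30, 15]}
`value = mapping["age"]["z"] + mapping["name"][0]` → value = 39
So value = 39

Answer: 39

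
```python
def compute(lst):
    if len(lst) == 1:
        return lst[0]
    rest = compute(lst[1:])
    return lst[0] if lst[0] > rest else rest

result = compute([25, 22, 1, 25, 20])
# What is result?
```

Recursive max over [25, 22, 1, 25, 20] = 25

Answer: 25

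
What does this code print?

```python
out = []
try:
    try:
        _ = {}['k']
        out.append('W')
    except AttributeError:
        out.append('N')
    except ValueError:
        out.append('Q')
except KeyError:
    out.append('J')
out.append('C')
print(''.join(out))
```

Execution trace: 'J' (outer except KeyError) → 'C' (after the try/except). Output: JC

Answer: JC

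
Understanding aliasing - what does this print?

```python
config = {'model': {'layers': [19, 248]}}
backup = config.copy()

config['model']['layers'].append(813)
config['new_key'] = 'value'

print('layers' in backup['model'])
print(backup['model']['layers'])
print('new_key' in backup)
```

Key concept: shallow copy gotcha with nested dict.
Step by step:
`config = {'model': {'layers': [19, 248]}}` → config = {'model': {'layers': [19, 248]}}
`backup = config.copy()` → backup = {'model': {'layers': [19, 248]}}
`config['model']['layers'].append(813)` → config = {'model': {'layers': [19, 248, 813]}}; backup = {'model': {'layers': [19, 248, 813]}}
`config['new_key'] = 'value'` → config = {'model': {'layers': [19, 248, 813]}, 'new_key': 'value'}
`print('layers' in backup['model'])` → prints True
`print(backup['model']['layers'])` → prints [19, 248, 813]
`print('new_key' in backup)` → prints False

Answer:
True
[19, 248, 813]
False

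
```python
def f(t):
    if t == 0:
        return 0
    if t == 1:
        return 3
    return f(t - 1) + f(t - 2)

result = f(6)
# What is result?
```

Build up from base cases: f(0)=0, f(1)=3, f(2)=3, f(3)=6, f(4)=9, f(5)=15, f(6)=24

Answer: 24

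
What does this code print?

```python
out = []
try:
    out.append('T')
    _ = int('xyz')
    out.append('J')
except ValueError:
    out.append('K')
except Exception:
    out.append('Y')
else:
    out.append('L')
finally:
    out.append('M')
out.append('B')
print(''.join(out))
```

Execution trace: 'T' (try body) → 'K' (except ValueError) → 'M' (finally) → 'B' (after the try/except). Output: TKMB

Answer: TKMB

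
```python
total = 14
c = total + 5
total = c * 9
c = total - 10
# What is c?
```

Trace:
`total = 14` → total = 14
`c = total + 5` → c = 19
`total = c * 9` → total = 171
`c = total - 10` → c = 161
So c = 161

Answer: 161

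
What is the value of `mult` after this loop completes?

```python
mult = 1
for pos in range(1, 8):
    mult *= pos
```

7! = 5040
`mult` takes the values: 1 → 2 → 6 → 24 → 120 → 720 → 5040

Answer: 5040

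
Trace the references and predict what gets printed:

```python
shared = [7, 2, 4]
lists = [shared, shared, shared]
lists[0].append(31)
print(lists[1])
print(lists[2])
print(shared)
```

Key concept: list of same reference.
Step by step:
`shared = [7, 2, 4]` → shared = [7, 2, 4]
`lists = [shared, shared, shared]` → lists = [[7, 2, 4], [7, 2, 4], [7, 2, 4]]
`lists[0].append(31)` → shared = [7, 2, 4, 31]; lists = [[7, 2, 4, 31], [7, 2, 4, 31], [7, 2, 4, 31]]
`print(lists[1])` → prints [7, 2, 4, 31]
`print(lists[2])` → prints [7, 2, 4, 31]
`print(shared)` → prints [7, 2, 4, 31]

Answer:
[7, 2, 4, 31]
[7, 2, 4, 31]
[7, 2, 4, 31]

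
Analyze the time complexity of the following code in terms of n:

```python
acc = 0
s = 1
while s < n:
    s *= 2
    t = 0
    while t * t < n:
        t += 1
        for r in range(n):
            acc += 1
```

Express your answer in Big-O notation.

Each loop level contributes: log n × √n × n. Multiplying the contributions gives O(n√n log n).

Answer: O(n√n log n)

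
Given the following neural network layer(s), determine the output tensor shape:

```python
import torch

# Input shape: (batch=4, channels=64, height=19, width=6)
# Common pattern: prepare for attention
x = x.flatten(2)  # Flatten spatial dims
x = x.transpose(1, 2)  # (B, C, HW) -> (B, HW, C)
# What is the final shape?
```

Input: (4, 64, 19, 6) -> after flatten(2): (4, 64, 114) -> Output: (4, 114, 64)

Answer: (4, 114, 64)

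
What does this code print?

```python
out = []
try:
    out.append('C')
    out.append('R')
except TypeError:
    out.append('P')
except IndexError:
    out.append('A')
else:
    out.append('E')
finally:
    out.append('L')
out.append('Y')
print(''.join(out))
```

Execution trace: 'C' (try body) → 'R' (try body, no exception) → 'E' (else) → 'L' (finally) → 'Y' (after the try/except). Output: CRELY

Answer: CRELY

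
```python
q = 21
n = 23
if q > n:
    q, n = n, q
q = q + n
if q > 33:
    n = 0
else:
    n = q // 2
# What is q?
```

Trace:
`q = 21` → q = 21
`n = 23` → n = 23
`if q > n: ...` → q > n is False → no variable changes
`q = q + n` → q = 44
`if q > 33: ...` → q > 33 is True → n = 0
So q = 44

Answer: 44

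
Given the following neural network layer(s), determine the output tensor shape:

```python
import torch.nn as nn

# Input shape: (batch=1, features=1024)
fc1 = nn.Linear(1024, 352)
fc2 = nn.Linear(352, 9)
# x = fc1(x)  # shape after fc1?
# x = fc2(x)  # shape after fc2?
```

Input: (1, 1024) -> after fc1: (1, 352) -> Output: (1, 9)

Answer: (1, 9)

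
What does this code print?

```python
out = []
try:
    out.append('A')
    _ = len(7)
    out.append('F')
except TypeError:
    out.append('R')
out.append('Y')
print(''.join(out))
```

Execution trace: 'A' (try body) → 'R' (except TypeError) → 'Y' (after the try/except). Output: ARY

Answer: ARY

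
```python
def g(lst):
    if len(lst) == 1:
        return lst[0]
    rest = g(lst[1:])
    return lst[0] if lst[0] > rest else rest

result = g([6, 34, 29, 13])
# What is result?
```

Recursive max over [6, 34, 29, 13] = 34

Answer: 34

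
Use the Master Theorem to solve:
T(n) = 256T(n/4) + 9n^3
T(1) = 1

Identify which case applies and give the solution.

a=256, b=4, f(n)=9n^3. log_4(256) = 4. Since c=3 < 4, Case 1 applies: T(n) = Θ(n^log_b(a)) = O(n^4).

Answer: O(n^4) - Case 1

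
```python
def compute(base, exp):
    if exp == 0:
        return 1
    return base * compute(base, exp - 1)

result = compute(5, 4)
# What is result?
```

compute(5, 4) = 5 * 5 * 5 * 5 = 625

Answer: 625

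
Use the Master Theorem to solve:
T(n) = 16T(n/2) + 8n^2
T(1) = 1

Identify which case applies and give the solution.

a=16, b=2, f(n)=8n^2. log_2(16) = 4. Since c=2 < 4, Case 1 applies: T(n) = Θ(n^log_b(a)) = O(n^4).

Answer: O(n^4) - Case 1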